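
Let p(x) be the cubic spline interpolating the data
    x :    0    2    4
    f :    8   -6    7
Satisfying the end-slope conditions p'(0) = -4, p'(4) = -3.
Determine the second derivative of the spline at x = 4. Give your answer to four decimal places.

With m_i denoting the second derivative at x_i, h_i = 2, 2, and Δ_i = (y_(i+1) − y_i)/h_i = -7, 13/2:
  2·m_0 + 8·m_1 + 2·m_2 = 6(Δ_1 - Δ_0) = 81
Clamped end conditions give two more equations: 2h_0·m_0 + h_0·m_1 = 6(Δ_0 - p'(0)) = -18 and h_1·m_1 + 2h_1·m_2 = 6(p'(4) - Δ_1) = -57.
Solving the tridiagonal system: m_0 = -115/8, m_1 = 79/4, m_2 = -193/8.

-24.1250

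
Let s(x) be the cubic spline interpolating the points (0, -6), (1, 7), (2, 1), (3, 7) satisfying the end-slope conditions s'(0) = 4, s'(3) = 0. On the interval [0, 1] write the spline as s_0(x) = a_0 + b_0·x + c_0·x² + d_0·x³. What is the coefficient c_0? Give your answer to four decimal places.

Write M_i for s''(x_i). With h_i = 1, 1, 1 and divided differences Δ_i = 13, -6, 6, the continuity of s' gives the tridiagonal system
  1·M_0 + 4·M_1 + 1·M_2 = 6(Δ_1 - Δ_0) = -114
  1·M_1 + 4·M_2 + 1·M_3 = 6(Δ_2 - Δ_1) = 72
Clamped end conditions give two more equations: 2h_0·M_0 + h_0·M_1 = 6(Δ_0 - s'(0)) = 54 and h_2·M_2 + 2h_2·M_3 = 6(s'(3) - Δ_2) = -36.
Forward elimination and back-substitution give M_0 = 794/15, M_1 = -778/15, M_2 = 608/15, M_3 = -574/15.
On [0, 1], with s_0(x) = a_0 + b_0·x + c_0·x² + d_0·x³: c_0 = M_0/2 = 397/15, d_0 = (M_1 - M_0)/(6h_0) = -262/15, b_0 = Δ_0 - h_0(2M_0 + M_1)/6 = 4.

26.4667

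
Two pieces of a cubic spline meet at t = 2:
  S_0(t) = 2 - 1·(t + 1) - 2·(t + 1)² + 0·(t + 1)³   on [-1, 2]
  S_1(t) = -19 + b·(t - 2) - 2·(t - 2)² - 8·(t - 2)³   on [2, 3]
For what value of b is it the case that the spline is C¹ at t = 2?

-13

S_0'(t) = -1 - 4·(t + 1) + 0·(t + 1)², so S_0'(2) = -13. On the right, S_1'(2) = b, so b = -13.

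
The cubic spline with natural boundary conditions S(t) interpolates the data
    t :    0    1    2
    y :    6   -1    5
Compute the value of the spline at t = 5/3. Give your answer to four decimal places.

Let m_i = S''(x_i). Step sizes h_i = 1, 1; slopes of the chords Δ_i = (y_(i+1) - y_i)/h_i = -7, 6.
  1·m_0 + 4·m_1 + 1·m_2 = 6(Δ_1 - Δ_0) = 78
Natural end conditions: m_0 = m_2 = 0.
Forward elimination and back-substitution give m_0 = 0, m_1 = 39/2, m_2 = 0.
On [1, 2], S(t) = -1 - 1/2·(t - 1) + 39/4·(t - 1)² - 13/4·(t - 1)³.
With (t - 1) = 2/3: S(5/3) = 55/27.

2.0370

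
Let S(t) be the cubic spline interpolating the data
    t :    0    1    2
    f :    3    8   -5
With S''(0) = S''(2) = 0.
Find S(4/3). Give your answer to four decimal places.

Let M_i = S''(x_i). Step sizes h_i = 1, 1; slopes of the chords Δ_i = (y_(i+1) - y_i)/h_i = 5, -13.
  1·M_0 + 4·M_1 + 1·M_2 = 6(Δ_1 - Δ_0) = -108
Natural end conditions: M_0 = M_2 = 0.
Hence M_0 = 0, M_1 = -27, M_2 = 0.
On [1, 2], S(t) = 8 - 4·(t - 1) - 27/2·(t - 1)² + 9/2·(t - 1)³.
With (t - 1) = 1/3: S(4/3) = 16/3.

5.3333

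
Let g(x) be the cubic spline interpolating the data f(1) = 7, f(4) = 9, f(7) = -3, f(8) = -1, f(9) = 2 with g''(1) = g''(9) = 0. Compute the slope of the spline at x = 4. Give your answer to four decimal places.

Write m_i for g''(x_i). With h_i = 3, 3, 1, 1 and divided differences Δ_i = 2/3, -4, 2, 3, the continuity of g' gives the tridiagonal system
  3·m_0 + 12·m_1 + 3·m_2 = 6(Δ_1 - Δ_0) = -28
  3·m_1 + 8·m_2 + 1·m_3 = 6(Δ_2 - Δ_1) = 36
  1·m_2 + 4·m_3 + 1·m_4 = 6(Δ_3 - Δ_2) = 6
Natural end conditions: m_0 = m_4 = 0.
Forward elimination and back-substitution give m_0 = 0, m_1 = -641/168, m_2 = 83/14, m_3 = 1/56, m_4 = 0.
On [4, 7], g'(x) = b_1 + 2c_1·(x - 4) + 3d_1·(x - 4)² with b_1 = Δ_1 - h_1(2m_1 + m_2)/6 = -529/168, c_1 = m_1/2 = -641/336, d_1 = (m_2 - m_1)/(6h_1) = 1637/3024. So g'(4) = -529/168.

-3.1488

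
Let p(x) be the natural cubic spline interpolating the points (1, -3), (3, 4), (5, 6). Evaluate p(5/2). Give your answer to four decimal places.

2.6602

Write M_i for p''(x_i). With h_i = 2, 2 and divided differences Δ_i = 7/2, 1, the continuity of p' gives the tridiagonal system
  2·M_0 + 8·M_1 + 2·M_2 = 6(Δ_1 - Δ_0) = -15
Natural end conditions: M_0 = M_2 = 0.
Hence M_0 = 0, M_1 = -15/8, M_2 = 0.
On [1, 3], p(x) = -3 + 33/8·(x - 1) + 0·(x - 1)² - 5/32·(x - 1)³.
With (x - 1) = 3/2: p(5/2) = 681/256.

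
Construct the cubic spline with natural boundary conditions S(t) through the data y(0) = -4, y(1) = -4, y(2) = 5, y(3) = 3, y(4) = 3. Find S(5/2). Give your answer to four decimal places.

Write M_i for S''(x_i). With h_i = 1, 1, 1, 1 and divided differences Δ_i = 0, 9, -2, 0, the continuity of S' gives the tridiagonal system
  1·M_0 + 4·M_1 + 1·M_2 = 6(Δ_1 - Δ_0) = 54
  1·M_1 + 4·M_2 + 1·M_3 = 6(Δ_2 - Δ_1) = -66
  1·M_2 + 4·M_3 + 1·M_4 = 6(Δ_3 - Δ_2) = 12
Natural end conditions: M_0 = M_4 = 0.
Solving: M_0 = 0, M_1 = 543/28, M_2 = -165/7, M_3 = 249/28, M_4 = 0.
On [2, 3], S(t) = 5 + 35/8·(t - 2) - 165/14·(t - 2)² + 303/56·(t - 2)³.
With (t - 2) = 1/2: S(5/2) = 2203/448.

4.9174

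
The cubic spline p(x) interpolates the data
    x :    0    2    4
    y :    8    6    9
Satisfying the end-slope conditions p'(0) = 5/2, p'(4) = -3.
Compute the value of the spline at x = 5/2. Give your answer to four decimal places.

Let M_i = p''(x_i). Step sizes h_i = 2, 2; slopes of the chords Δ_i = (y_(i+1) - y_i)/h_i = -1, 3/2.
  2·M_0 + 8·M_1 + 2·M_2 = 6(Δ_1 - Δ_0) = 15
Clamped end conditions give two more equations: 2h_0·M_0 + h_0·M_1 = 6(Δ_0 - p'(0)) = -21 and h_1·M_1 + 2h_1·M_2 = 6(p'(4) - Δ_1) = -27.
Hence M_0 = -17/2, M_1 = 13/2, M_2 = -10.
On [2, 4], p(x) = 6 + 1/2·(x - 2) + 13/4·(x - 2)² - 11/8·(x - 2)³.
With (x - 2) = 1/2: p(5/2) = 441/64.

6.8906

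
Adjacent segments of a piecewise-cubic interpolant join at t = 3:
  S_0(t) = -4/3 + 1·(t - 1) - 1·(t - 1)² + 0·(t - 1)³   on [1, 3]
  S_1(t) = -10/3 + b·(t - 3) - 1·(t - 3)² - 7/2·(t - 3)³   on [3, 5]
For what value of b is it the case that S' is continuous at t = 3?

S_0'(t) = 1 - 2·(t - 1) + 0·(t - 1)², so S_0'(3) = -3. On the right, S_1'(3) = b, so b = -3.

-3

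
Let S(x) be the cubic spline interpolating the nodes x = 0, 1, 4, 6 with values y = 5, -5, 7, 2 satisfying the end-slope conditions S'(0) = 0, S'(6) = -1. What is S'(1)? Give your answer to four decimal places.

Let M_i = S''(x_i). Step sizes h_i = 1, 3, 2; slopes of the chords Δ_i = (y_(i+1) - y_i)/h_i = -10, 4, -5/2.
  1·M_0 + 8·M_1 + 3·M_2 = 6(Δ_1 - Δ_0) = 84
  3·M_1 + 10·M_2 + 2·M_3 = 6(Δ_2 - Δ_1) = -39
Clamped end conditions give two more equations: 2h_0·M_0 + h_0·M_1 = 6(Δ_0 - S'(0)) = -60 and h_2·M_2 + 2h_2·M_3 = 6(S'(6) - Δ_2) = 9.
Solving: M_0 = -1037/26, M_1 = 257/13, M_2 = -297/26, M_3 = 207/26.
On [1, 4], S'(x) = b_1 + 2c_1·(x - 1) + 3d_1·(x - 1)² with b_1 = Δ_1 - h_1(2M_1 + M_2)/6 = -523/52, c_1 = M_1/2 = 257/26, d_1 = (M_2 - M_1)/(6h_1) = -811/468. So S'(1) = -523/52.

-10.0577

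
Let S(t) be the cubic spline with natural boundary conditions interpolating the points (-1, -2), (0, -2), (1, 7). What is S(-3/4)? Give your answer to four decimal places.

-2.5273

Let M_i = S''(x_i). Step sizes h_i = 1, 1; slopes of the chords Δ_i = (y_(i+1) - y_i)/h_i = 0, 9.
  1·M_0 + 4·M_1 + 1·M_2 = 6(Δ_1 - Δ_0) = 54
Natural end conditions: M_0 = M_2 = 0.
Solving: M_0 = 0, M_1 = 27/2, M_2 = 0.
On [-1, 0], S(t) = -2 - 9/4·(t + 1) + 0·(t + 1)² + 9/4·(t + 1)³.
With (t + 1) = 1/4: S(-3/4) = -647/256.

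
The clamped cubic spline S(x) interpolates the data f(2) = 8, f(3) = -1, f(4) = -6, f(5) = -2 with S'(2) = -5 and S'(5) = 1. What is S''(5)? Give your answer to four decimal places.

Let σ_i = S''(x_i). Step sizes h_i = 1, 1, 1; slopes of the chords Δ_i = (y_(i+1) - y_i)/h_i = -9, -5, 4.
  1·σ_0 + 4·σ_1 + 1·σ_2 = 6(Δ_1 - Δ_0) = 24
  1·σ_1 + 4·σ_2 + 1·σ_3 = 6(Δ_2 - Δ_1) = 54
Clamped end conditions give two more equations: 2h_0·σ_0 + h_0·σ_1 = 6(Δ_0 - S'(2)) = -24 and h_2·σ_2 + 2h_2·σ_3 = 6(S'(5) - Δ_2) = -18.
Hence σ_0 = -74/5, σ_1 = 28/5, σ_2 = 82/5, σ_3 = -86/5.

-17.2000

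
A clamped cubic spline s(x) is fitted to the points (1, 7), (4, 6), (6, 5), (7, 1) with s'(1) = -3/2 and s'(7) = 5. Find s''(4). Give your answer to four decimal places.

1.6667

Put M_i = s'' at the i-th knot. Here h = (3, 2, 1) and Δ = (-1/3, -1/2, -4), so the interior equations h_(i-1)·M_(i-1) + 2(h_(i-1)+h_i)·M_i + h_i·M_(i+1) = 6(Δ_i − Δ_(i-1)) read
  3·M_0 + 10·M_1 + 2·M_2 = 6(Δ_1 - Δ_0) = -1
  2·M_1 + 6·M_2 + 1·M_3 = 6(Δ_2 - Δ_1) = -21
Clamped end conditions give two more equations: 2h_0·M_0 + h_0·M_1 = 6(Δ_0 - s'(1)) = 7 and h_2·M_2 + 2h_2·M_3 = 6(s'(7) - Δ_2) = 54.
Hence M_0 = 1/3, M_1 = 5/3, M_2 = -28/3, M_3 = 95/3.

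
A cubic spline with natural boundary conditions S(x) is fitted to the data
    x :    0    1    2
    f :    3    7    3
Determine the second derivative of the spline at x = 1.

With m_i denoting the second derivative at x_i, h_i = 1, 1, and Δ_i = (y_(i+1) − y_i)/h_i = 4, -4:
  1·m_0 + 4·m_1 + 1·m_2 = 6(Δ_1 - Δ_0) = -48
Natural end conditions: m_0 = m_2 = 0.
Solving the tridiagonal system: m_0 = 0, m_1 = -12, m_2 = 0.

-12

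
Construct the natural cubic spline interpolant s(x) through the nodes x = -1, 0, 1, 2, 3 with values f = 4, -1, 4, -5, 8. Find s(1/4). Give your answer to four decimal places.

With σ_i denoting the second derivative at x_i, h_i = 1, 1, 1, 1, and Δ_i = (y_(i+1) − y_i)/h_i = -5, 5, -9, 13:
  1·σ_0 + 4·σ_1 + 1·σ_2 = 6(Δ_1 - Δ_0) = 60
  1·σ_1 + 4·σ_2 + 1·σ_3 = 6(Δ_2 - Δ_1) = -84
  1·σ_2 + 4·σ_3 + 1·σ_4 = 6(Δ_3 - Δ_2) = 132
Natural end conditions: σ_0 = σ_4 = 0.
Forward elimination and back-substitution give σ_0 = 0, σ_1 = 171/7, σ_2 = -264/7, σ_3 = 297/7, σ_4 = 0.
On [0, 1], s(x) = -1 + 22/7·x + 171/14·x² - 145/14·x³.
With x = 1/4: s(1/4) = 347/896.

0.3873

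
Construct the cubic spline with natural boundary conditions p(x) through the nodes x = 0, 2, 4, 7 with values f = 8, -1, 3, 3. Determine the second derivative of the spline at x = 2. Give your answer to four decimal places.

Put σ_i = p'' at the i-th knot. Here h = (2, 2, 3) and Δ = (-9/2, 2, 0), so the interior equations h_(i-1)·σ_(i-1) + 2(h_(i-1)+h_i)·σ_i + h_i·σ_(i+1) = 6(Δ_i − Δ_(i-1)) read
  2·σ_0 + 8·σ_1 + 2·σ_2 = 6(Δ_1 - Δ_0) = 39
  2·σ_1 + 10·σ_2 + 3·σ_3 = 6(Δ_2 - Δ_1) = -12
Natural end conditions: σ_0 = σ_3 = 0.
Forward elimination and back-substitution give σ_0 = 0, σ_1 = 207/38, σ_2 = -87/38, σ_3 = 0.

5.4474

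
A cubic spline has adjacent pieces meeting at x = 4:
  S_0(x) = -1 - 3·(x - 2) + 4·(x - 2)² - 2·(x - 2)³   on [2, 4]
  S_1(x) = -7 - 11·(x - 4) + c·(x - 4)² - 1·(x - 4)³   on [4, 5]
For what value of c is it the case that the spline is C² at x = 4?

S_0''(x) = 8 - 12·(x - 2), so S_0''(4) = -16. On the right, S_1''(4) = 2c, so c = -8.

-8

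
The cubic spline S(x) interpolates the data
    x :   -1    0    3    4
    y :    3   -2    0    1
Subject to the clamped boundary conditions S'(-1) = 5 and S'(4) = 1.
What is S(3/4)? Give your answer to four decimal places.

-5.1205

Put M_i = S'' at the i-th knot. Here h = (1, 3, 1) and Δ = (-5, 2/3, 1), so the interior equations h_(i-1)·M_(i-1) + 2(h_(i-1)+h_i)·M_i + h_i·M_(i+1) = 6(Δ_i − Δ_(i-1)) read
  1·M_0 + 8·M_1 + 3·M_2 = 6(Δ_1 - Δ_0) = 34
  3·M_1 + 8·M_2 + 1·M_3 = 6(Δ_2 - Δ_1) = 2
Clamped end conditions give two more equations: 2h_0·M_0 + h_0·M_1 = 6(Δ_0 - S'(-1)) = -60 and h_2·M_2 + 2h_2·M_3 = 6(S'(4) - Δ_2) = 0.
Hence M_0 = -2206/63, M_1 = 632/63, M_2 = -236/63, M_3 = 118/63.
On [0, 3], S(x) = -2 - 472/63·x + 316/63·x² - 62/81·x³.
With x = 3/4: S(3/4) = -1147/224.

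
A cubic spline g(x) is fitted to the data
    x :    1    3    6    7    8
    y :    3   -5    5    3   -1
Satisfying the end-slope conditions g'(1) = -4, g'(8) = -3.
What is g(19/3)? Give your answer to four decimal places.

Put m_i = g'' at the i-th knot. Here h = (2, 3, 1, 1) and Δ = (-4, 10/3, -2, -4), so the interior equations h_(i-1)·m_(i-1) + 2(h_(i-1)+h_i)·m_i + h_i·m_(i+1) = 6(Δ_i − Δ_(i-1)) read
  2·m_0 + 10·m_1 + 3·m_2 = 6(Δ_1 - Δ_0) = 44
  3·m_1 + 8·m_2 + 1·m_3 = 6(Δ_2 - Δ_1) = -32
  1·m_2 + 4·m_3 + 1·m_4 = 6(Δ_3 - Δ_2) = -12
Clamped end conditions give two more equations: 2h_0·m_0 + h_0·m_1 = 6(Δ_0 - g'(1)) = 0 and h_3·m_3 + 2h_3·m_4 = 6(g'(8) - Δ_3) = 6.
Forward elimination and back-substitution give m_0 = -493/141, m_1 = 986/141, m_2 = -890/141, m_3 = -350/141, m_4 = 598/141.
On [6, 7], g(x) = 5 + 73/141·(x - 6) - 445/141·(x - 6)² + 30/47·(x - 6)³.
With (x - 6) = 1/3: g(19/3) = 6149/1269.

4.8455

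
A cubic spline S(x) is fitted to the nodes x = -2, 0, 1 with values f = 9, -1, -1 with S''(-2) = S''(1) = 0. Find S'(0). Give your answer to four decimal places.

Write M_i for S''(x_i). With h_i = 2, 1 and divided differences Δ_i = -5, 0, the continuity of S' gives the tridiagonal system
  2·M_0 + 6·M_1 + 1·M_2 = 6(Δ_1 - Δ_0) = 30
Natural end conditions: M_0 = M_2 = 0.
Hence M_0 = 0, M_1 = 5, M_2 = 0.
On [0, 1], S'(x) = b_1 + 2c_1·x + 3d_1·x² with b_1 = Δ_1 - h_1(2M_1 + M_2)/6 = -5/3, c_1 = M_1/2 = 5/2, d_1 = (M_2 - M_1)/(6h_1) = -5/6. So S'(0) = -5/3.

-1.6667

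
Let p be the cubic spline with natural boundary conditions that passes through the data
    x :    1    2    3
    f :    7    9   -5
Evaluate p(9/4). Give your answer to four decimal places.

Put M_i = p'' at the i-th knot. Here h = (1, 1) and Δ = (2, -14), so the interior equations h_(i-1)·M_(i-1) + 2(h_(i-1)+h_i)·M_i + h_i·M_(i+1) = 6(Δ_i − Δ_(i-1)) read
  1·M_0 + 4·M_1 + 1·M_2 = 6(Δ_1 - Δ_0) = -96
Natural end conditions: M_0 = M_2 = 0.
Hence M_0 = 0, M_1 = -24, M_2 = 0.
On [2, 3], p(x) = 9 - 6·(x - 2) - 12·(x - 2)² + 4·(x - 2)³.
With (x - 2) = 1/4: p(9/4) = 109/16.

6.8125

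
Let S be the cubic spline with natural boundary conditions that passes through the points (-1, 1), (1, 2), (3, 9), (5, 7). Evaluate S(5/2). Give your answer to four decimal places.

Write σ_i for S''(x_i). With h_i = 2, 2, 2 and divided differences Δ_i = 1/2, 7/2, -1, the continuity of S' gives the tridiagonal system
  2·σ_0 + 8·σ_1 + 2·σ_2 = 6(Δ_1 - Δ_0) = 18
  2·σ_1 + 8·σ_2 + 2·σ_3 = 6(Δ_2 - Δ_1) = -27
Natural end conditions: σ_0 = σ_3 = 0.
Solving: σ_0 = 0, σ_1 = 33/10, σ_2 = -21/5, σ_3 = 0.
On [1, 3], S(x) = 2 + 27/10·(x - 1) + 33/20·(x - 1)² - 5/8·(x - 1)³.
With (x - 1) = 3/2: S(5/2) = 2449/320.

7.6531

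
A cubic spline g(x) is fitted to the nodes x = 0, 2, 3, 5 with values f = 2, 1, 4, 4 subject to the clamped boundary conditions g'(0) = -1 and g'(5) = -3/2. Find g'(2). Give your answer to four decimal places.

2.0625

With σ_i denoting the second derivative at x_i, h_i = 2, 1, 2, and Δ_i = (y_(i+1) − y_i)/h_i = -1/2, 3, 0:
  2·σ_0 + 6·σ_1 + 1·σ_2 = 6(Δ_1 - Δ_0) = 21
  1·σ_1 + 6·σ_2 + 2·σ_3 = 6(Δ_2 - Δ_1) = -18
Clamped end conditions give two more equations: 2h_0·σ_0 + h_0·σ_1 = 6(Δ_0 - g'(0)) = 3 and h_2·σ_2 + 2h_2·σ_3 = 6(g'(5) - Δ_2) = -9.
Hence σ_0 = -25/16, σ_1 = 37/8, σ_2 = -29/8, σ_3 = -7/16.
On [2, 3], g'(x) = b_1 + 2c_1·(x - 2) + 3d_1·(x - 2)² with b_1 = Δ_1 - h_1(2σ_1 + σ_2)/6 = 33/16, c_1 = σ_1/2 = 37/16, d_1 = (σ_2 - σ_1)/(6h_1) = -11/8. So g'(2) = 33/16.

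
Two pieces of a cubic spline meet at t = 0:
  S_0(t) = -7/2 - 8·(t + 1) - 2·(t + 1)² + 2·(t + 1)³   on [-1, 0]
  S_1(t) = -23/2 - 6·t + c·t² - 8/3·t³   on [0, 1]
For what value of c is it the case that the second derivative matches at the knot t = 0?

4

S_0''(t) = -4 + 12·(t + 1), so S_0''(0) = 8. On the right, S_1''(0) = 2c, so c = 4.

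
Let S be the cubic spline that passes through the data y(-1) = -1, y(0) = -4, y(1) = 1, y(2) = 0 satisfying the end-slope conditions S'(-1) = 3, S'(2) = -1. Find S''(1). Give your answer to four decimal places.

With M_i denoting the second derivative at x_i, h_i = 1, 1, 1, and Δ_i = (y_(i+1) − y_i)/h_i = -3, 5, -1:
  1·M_0 + 4·M_1 + 1·M_2 = 6(Δ_1 - Δ_0) = 48
  1·M_1 + 4·M_2 + 1·M_3 = 6(Δ_2 - Δ_1) = -36
Clamped end conditions give two more equations: 2h_0·M_0 + h_0·M_1 = 6(Δ_0 - S'(-1)) = -36 and h_2·M_2 + 2h_2·M_3 = 6(S'(2) - Δ_2) = 0.
Solving: M_0 = -448/15, M_1 = 356/15, M_2 = -256/15, M_3 = 128/15.

-17.0667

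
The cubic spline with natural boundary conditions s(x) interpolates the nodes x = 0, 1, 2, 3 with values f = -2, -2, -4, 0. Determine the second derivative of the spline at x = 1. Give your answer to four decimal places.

-5.6000

Let m_i = s''(x_i). Step sizes h_i = 1, 1, 1; slopes of the chords Δ_i = (y_(i+1) - y_i)/h_i = 0, -2, 4.
  1·m_0 + 4·m_1 + 1·m_2 = 6(Δ_1 - Δ_0) = -12
  1·m_1 + 4·m_2 + 1·m_3 = 6(Δ_2 - Δ_1) = 36
Natural end conditions: m_0 = m_3 = 0.
Solving the tridiagonal system: m_0 = 0, m_1 = -28/5, m_2 = 52/5, m_3 = 0.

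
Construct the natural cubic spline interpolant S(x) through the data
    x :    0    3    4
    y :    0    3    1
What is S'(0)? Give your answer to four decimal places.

2.1250

Let M_i = S''(x_i). Step sizes h_i = 3, 1; slopes of the chords Δ_i = (y_(i+1) - y_i)/h_i = 1, -2.
  3·M_0 + 8·M_1 + 1·M_2 = 6(Δ_1 - Δ_0) = -18
Natural end conditions: M_0 = M_2 = 0.
Forward elimination and back-substitution give M_0 = 0, M_1 = -9/4, M_2 = 0.
On [0, 3], S'(x) = b_0 + 2c_0·x + 3d_0·x² with b_0 = Δ_0 - h_0(2M_0 + M_1)/6 = 17/8, c_0 = M_0/2 = 0, d_0 = (M_1 - M_0)/(6h_0) = -1/8. So S'(0) = 17/8.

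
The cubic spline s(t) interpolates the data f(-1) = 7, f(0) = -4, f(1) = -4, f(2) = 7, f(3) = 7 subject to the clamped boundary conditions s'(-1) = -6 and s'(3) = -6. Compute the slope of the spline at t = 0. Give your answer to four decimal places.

-8.8929

Put M_i = s'' at the i-th knot. Here h = (1, 1, 1, 1) and Δ = (-11, 0, 11, 0), so the interior equations h_(i-1)·M_(i-1) + 2(h_(i-1)+h_i)·M_i + h_i·M_(i+1) = 6(Δ_i − Δ_(i-1)) read
  1·M_0 + 4·M_1 + 1·M_2 = 6(Δ_1 - Δ_0) = 66
  1·M_1 + 4·M_2 + 1·M_3 = 6(Δ_2 - Δ_1) = 66
  1·M_2 + 4·M_3 + 1·M_4 = 6(Δ_3 - Δ_2) = -66
Clamped end conditions give two more equations: 2h_0·M_0 + h_0·M_1 = 6(Δ_0 - s'(-1)) = -30 and h_3·M_3 + 2h_3·M_4 = 6(s'(3) - Δ_3) = -36.
Hence M_0 = -339/14, M_1 = 129/7, M_2 = 33/2, M_3 = -129/7, M_4 = -123/14.
On [0, 1], s'(t) = b_1 + 2c_1·t + 3d_1·t² with b_1 = Δ_1 - h_1(2M_1 + M_2)/6 = -249/28, c_1 = M_1/2 = 129/14, d_1 = (M_2 - M_1)/(6h_1) = -9/28. So s'(0) = -249/28.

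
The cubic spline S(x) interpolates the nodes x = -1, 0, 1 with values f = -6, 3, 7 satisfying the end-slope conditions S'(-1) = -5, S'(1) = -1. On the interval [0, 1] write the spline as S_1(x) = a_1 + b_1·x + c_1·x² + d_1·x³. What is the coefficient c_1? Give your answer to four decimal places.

-9.5000

With M_i denoting the second derivative at x_i, h_i = 1, 1, and Δ_i = (y_(i+1) − y_i)/h_i = 9, 4:
  1·M_0 + 4·M_1 + 1·M_2 = 6(Δ_1 - Δ_0) = -30
Clamped end conditions give two more equations: 2h_0·M_0 + h_0·M_1 = 6(Δ_0 - S'(-1)) = 84 and h_1·M_1 + 2h_1·M_2 = 6(S'(1) - Δ_1) = -30.
Hence M_0 = 103/2, M_1 = -19, M_2 = -11/2.
On [0, 1], with S_1(x) = a_1 + b_1·x + c_1·x² + d_1·x³: c_1 = M_1/2 = -19/2, d_1 = (M_2 - M_1)/(6h_1) = 9/4, b_1 = Δ_1 - h_1(2M_1 + M_2)/6 = 45/4.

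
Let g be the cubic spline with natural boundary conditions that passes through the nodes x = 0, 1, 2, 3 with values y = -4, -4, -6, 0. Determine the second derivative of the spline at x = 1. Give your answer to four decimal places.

-6.4000

Put M_i = g'' at the i-th knot. Here h = (1, 1, 1) and Δ = (0, -2, 6), so the interior equations h_(i-1)·M_(i-1) + 2(h_(i-1)+h_i)·M_i + h_i·M_(i+1) = 6(Δ_i − Δ_(i-1)) read
  1·M_0 + 4·M_1 + 1·M_2 = 6(Δ_1 - Δ_0) = -12
  1·M_1 + 4·M_2 + 1·M_3 = 6(Δ_2 - Δ_1) = 48
Natural end conditions: M_0 = M_3 = 0.
Hence M_0 = 0, M_1 = -32/5, M_2 = 68/5, M_3 = 0.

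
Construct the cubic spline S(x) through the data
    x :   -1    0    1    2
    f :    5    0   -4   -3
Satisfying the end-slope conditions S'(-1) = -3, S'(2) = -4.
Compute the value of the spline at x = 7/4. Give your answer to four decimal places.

-2.5813

Let M_i = S''(x_i). Step sizes h_i = 1, 1, 1; slopes of the chords Δ_i = (y_(i+1) - y_i)/h_i = -5, -4, 1.
  1·M_0 + 4·M_1 + 1·M_2 = 6(Δ_1 - Δ_0) = 6
  1·M_1 + 4·M_2 + 1·M_3 = 6(Δ_2 - Δ_1) = 30
Clamped end conditions give two more equations: 2h_0·M_0 + h_0·M_1 = 6(Δ_0 - S'(-1)) = -12 and h_2·M_2 + 2h_2·M_3 = 6(S'(2) - Δ_2) = -30.
Solving: M_0 = -88/15, M_1 = -4/15, M_2 = 194/15, M_3 = -322/15.
On [1, 2], S(x) = -4 + 4/15·(x - 1) + 97/15·(x - 1)² - 86/15·(x - 1)³.
With (x - 1) = 3/4: S(7/4) = -413/160.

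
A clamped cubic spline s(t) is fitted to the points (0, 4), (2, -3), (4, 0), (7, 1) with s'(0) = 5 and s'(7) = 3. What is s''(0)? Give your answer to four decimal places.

Let M_i = s''(x_i). Step sizes h_i = 2, 2, 3; slopes of the chords Δ_i = (y_(i+1) - y_i)/h_i = -7/2, 3/2, 1/3.
  2·M_0 + 8·M_1 + 2·M_2 = 6(Δ_1 - Δ_0) = 30
  2·M_1 + 10·M_2 + 3·M_3 = 6(Δ_2 - Δ_1) = -7
Clamped end conditions give two more equations: 2h_0·M_0 + h_0·M_1 = 6(Δ_0 - s'(0)) = -51 and h_2·M_2 + 2h_2·M_3 = 6(s'(7) - Δ_2) = 16.
Solving the tridiagonal system: M_0 = -639/37, M_1 = 669/74, M_2 = -144/37, M_3 = 512/111.

-17.2703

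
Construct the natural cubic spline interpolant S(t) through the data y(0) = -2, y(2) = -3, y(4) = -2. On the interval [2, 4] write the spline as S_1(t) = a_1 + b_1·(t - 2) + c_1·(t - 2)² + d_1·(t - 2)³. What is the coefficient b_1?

Let M_i = S''(x_i). Step sizes h_i = 2, 2; slopes of the chords Δ_i = (y_(i+1) - y_i)/h_i = -1/2, 1/2.
  2·M_0 + 8·M_1 + 2·M_2 = 6(Δ_1 - Δ_0) = 6
Natural end conditions: M_0 = M_2 = 0.
Hence M_0 = 0, M_1 = 3/4, M_2 = 0.
On [2, 4], with S_1(t) = a_1 + b_1·(t - 2) + c_1·(t - 2)² + d_1·(t - 2)³: c_1 = M_1/2 = 3/8, d_1 = (M_2 - M_1)/(6h_1) = -1/16, b_1 = Δ_1 - h_1(2M_1 + M_2)/6 = 0.

0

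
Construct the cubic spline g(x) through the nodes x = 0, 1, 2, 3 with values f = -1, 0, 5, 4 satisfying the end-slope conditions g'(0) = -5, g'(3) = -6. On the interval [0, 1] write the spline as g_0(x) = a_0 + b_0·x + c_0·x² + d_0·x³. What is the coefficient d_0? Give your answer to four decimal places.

-2.0667

Write m_i for g''(x_i). With h_i = 1, 1, 1 and divided differences Δ_i = 1, 5, -1, the continuity of g' gives the tridiagonal system
  1·m_0 + 4·m_1 + 1·m_2 = 6(Δ_1 - Δ_0) = 24
  1·m_1 + 4·m_2 + 1·m_3 = 6(Δ_2 - Δ_1) = -36
Clamped end conditions give two more equations: 2h_0·m_0 + h_0·m_1 = 6(Δ_0 - g'(0)) = 36 and h_2·m_2 + 2h_2·m_3 = 6(g'(3) - Δ_2) = -30.
Solving the tridiagonal system: m_0 = 242/15, m_1 = 56/15, m_2 = -106/15, m_3 = -172/15.
On [0, 1], with g_0(x) = a_0 + b_0·x + c_0·x² + d_0·x³: c_0 = m_0/2 = 121/15, d_0 = (m_1 - m_0)/(6h_0) = -31/15, b_0 = Δ_0 - h_0(2m_0 + m_1)/6 = -5.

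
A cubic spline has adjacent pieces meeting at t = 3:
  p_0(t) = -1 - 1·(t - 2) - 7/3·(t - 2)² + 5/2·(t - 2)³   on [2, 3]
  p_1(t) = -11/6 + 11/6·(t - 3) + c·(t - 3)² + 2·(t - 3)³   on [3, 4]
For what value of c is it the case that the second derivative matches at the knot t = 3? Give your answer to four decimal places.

5.1667

p_0''(t) = -14/3 + 15·(t - 2), so p_0''(3) = 31/3. On the right, p_1''(3) = 2c, so c = 31/6.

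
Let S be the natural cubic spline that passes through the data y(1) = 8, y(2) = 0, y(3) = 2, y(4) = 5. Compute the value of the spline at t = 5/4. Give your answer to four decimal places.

Let M_i = S''(x_i). Step sizes h_i = 1, 1, 1; slopes of the chords Δ_i = (y_(i+1) - y_i)/h_i = -8, 2, 3.
  1·M_0 + 4·M_1 + 1·M_2 = 6(Δ_1 - Δ_0) = 60
  1·M_1 + 4·M_2 + 1·M_3 = 6(Δ_2 - Δ_1) = 6
Natural end conditions: M_0 = M_3 = 0.
Forward elimination and back-substitution give M_0 = 0, M_1 = 78/5, M_2 = -12/5, M_3 = 0.
On [1, 2], S(t) = 8 - 53/5·(t - 1) + 0·(t - 1)² + 13/5·(t - 1)³.
With (t - 1) = 1/4: S(5/4) = 345/64.

5.3906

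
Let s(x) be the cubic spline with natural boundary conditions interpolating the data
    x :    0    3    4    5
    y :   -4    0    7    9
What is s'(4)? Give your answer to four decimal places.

4.9462

Let M_i = s''(x_i). Step sizes h_i = 3, 1, 1; slopes of the chords Δ_i = (y_(i+1) - y_i)/h_i = 4/3, 7, 2.
  3·M_0 + 8·M_1 + 1·M_2 = 6(Δ_1 - Δ_0) = 34
  1·M_1 + 4·M_2 + 1·M_3 = 6(Δ_2 - Δ_1) = -30
Natural end conditions: M_0 = M_3 = 0.
Hence M_0 = 0, M_1 = 166/31, M_2 = -274/31, M_3 = 0.
On [4, 5], s'(x) = b_2 + 2c_2·(x - 4) + 3d_2·(x - 4)² with b_2 = Δ_2 - h_2(2M_2 + M_3)/6 = 460/93, c_2 = M_2/2 = -137/31, d_2 = (M_3 - M_2)/(6h_2) = 137/93. So s'(4) = 460/93.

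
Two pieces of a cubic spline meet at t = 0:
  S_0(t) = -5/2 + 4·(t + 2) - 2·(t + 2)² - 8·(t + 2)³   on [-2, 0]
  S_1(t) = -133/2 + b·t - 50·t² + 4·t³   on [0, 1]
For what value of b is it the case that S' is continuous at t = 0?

S_0'(t) = 4 - 4·(t + 2) - 24·(t + 2)², so S_0'(0) = -100. On the right, S_1'(0) = b, so b = -100.

-100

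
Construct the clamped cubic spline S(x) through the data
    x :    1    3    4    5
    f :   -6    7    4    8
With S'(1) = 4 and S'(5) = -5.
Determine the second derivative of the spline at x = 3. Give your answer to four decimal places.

With m_i denoting the second derivative at x_i, h_i = 2, 1, 1, and Δ_i = (y_(i+1) − y_i)/h_i = 13/2, -3, 4:
  2·m_0 + 6·m_1 + 1·m_2 = 6(Δ_1 - Δ_0) = -57
  1·m_1 + 4·m_2 + 1·m_3 = 6(Δ_2 - Δ_1) = 42
Clamped end conditions give two more equations: 2h_0·m_0 + h_0·m_1 = 6(Δ_0 - S'(1)) = 15 and h_2·m_2 + 2h_2·m_3 = 6(S'(5) - Δ_2) = -54.
Hence m_0 = 279/22, m_1 = -393/22, m_2 = 273/11, m_3 = -867/22.

-17.8636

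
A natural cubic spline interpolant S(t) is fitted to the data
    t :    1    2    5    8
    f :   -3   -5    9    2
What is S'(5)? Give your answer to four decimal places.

Put σ_i = S'' at the i-th knot. Here h = (1, 3, 3) and Δ = (-2, 14/3, -7/3), so the interior equations h_(i-1)·σ_(i-1) + 2(h_(i-1)+h_i)·σ_i + h_i·σ_(i+1) = 6(Δ_i − Δ_(i-1)) read
  1·σ_0 + 8·σ_1 + 3·σ_2 = 6(Δ_1 - Δ_0) = 40
  3·σ_1 + 12·σ_2 + 3·σ_3 = 6(Δ_2 - Δ_1) = -42
Natural end conditions: σ_0 = σ_3 = 0.
Solving the tridiagonal system: σ_0 = 0, σ_1 = 202/29, σ_2 = -152/29, σ_3 = 0.
On [5, 8], S'(t) = b_2 + 2c_2·(t - 5) + 3d_2·(t - 5)² with b_2 = Δ_2 - h_2(2σ_2 + σ_3)/6 = 253/87, c_2 = σ_2/2 = -76/29, d_2 = (σ_3 - σ_2)/(6h_2) = 76/261. So S'(5) = 253/87.

2.9080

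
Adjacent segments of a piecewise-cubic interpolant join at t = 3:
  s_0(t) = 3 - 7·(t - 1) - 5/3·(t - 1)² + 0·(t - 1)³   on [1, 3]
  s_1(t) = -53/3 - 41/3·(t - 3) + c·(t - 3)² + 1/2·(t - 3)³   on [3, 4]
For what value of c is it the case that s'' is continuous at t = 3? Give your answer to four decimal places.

-1.6667

s_0''(t) = -10/3 + 0·(t - 1), so s_0''(3) = -10/3. On the right, s_1''(3) = 2c, so c = -5/3.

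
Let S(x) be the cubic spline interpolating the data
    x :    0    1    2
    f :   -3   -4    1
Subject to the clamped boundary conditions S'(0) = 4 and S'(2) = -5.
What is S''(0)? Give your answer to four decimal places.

-28.5000

Write M_i for S''(x_i). With h_i = 1, 1 and divided differences Δ_i = -1, 5, the continuity of S' gives the tridiagonal system
  1·M_0 + 4·M_1 + 1·M_2 = 6(Δ_1 - Δ_0) = 36
Clamped end conditions give two more equations: 2h_0·M_0 + h_0·M_1 = 6(Δ_0 - S'(0)) = -30 and h_1·M_1 + 2h_1·M_2 = 6(S'(2) - Δ_1) = -60.
Solving the tridiagonal system: M_0 = -57/2, M_1 = 27, M_2 = -87/2.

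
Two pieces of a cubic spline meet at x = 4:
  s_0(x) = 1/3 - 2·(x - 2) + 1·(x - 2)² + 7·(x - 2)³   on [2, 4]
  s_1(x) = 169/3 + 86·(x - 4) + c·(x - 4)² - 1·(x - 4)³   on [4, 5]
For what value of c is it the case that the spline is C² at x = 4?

43

s_0''(x) = 2 + 42·(x - 2), so s_0''(4) = 86. On the right, s_1''(4) = 2c, so c = 43.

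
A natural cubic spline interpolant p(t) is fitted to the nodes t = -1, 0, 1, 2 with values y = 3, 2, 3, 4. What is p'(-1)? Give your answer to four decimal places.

-1.5333

Put m_i = p'' at the i-th knot. Here h = (1, 1, 1) and Δ = (-1, 1, 1), so the interior equations h_(i-1)·m_(i-1) + 2(h_(i-1)+h_i)·m_i + h_i·m_(i+1) = 6(Δ_i − Δ_(i-1)) read
  1·m_0 + 4·m_1 + 1·m_2 = 6(Δ_1 - Δ_0) = 12
  1·m_1 + 4·m_2 + 1·m_3 = 6(Δ_2 - Δ_1) = 0
Natural end conditions: m_0 = m_3 = 0.
Hence m_0 = 0, m_1 = 16/5, m_2 = -4/5, m_3 = 0.
On [-1, 0], p'(t) = b_0 + 2c_0·(t + 1) + 3d_0·(t + 1)² with b_0 = Δ_0 - h_0(2m_0 + m_1)/6 = -23/15, c_0 = m_0/2 = 0, d_0 = (m_1 - m_0)/(6h_0) = 8/15. So p'(-1) = -23/15.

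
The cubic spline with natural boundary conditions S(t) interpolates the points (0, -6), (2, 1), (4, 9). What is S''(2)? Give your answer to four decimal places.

With M_i denoting the second derivative at x_i, h_i = 2, 2, and Δ_i = (y_(i+1) − y_i)/h_i = 7/2, 4:
  2·M_0 + 8·M_1 + 2·M_2 = 6(Δ_1 - Δ_0) = 3
Natural end conditions: M_0 = M_2 = 0.
Forward elimination and back-substitution give M_0 = 0, M_1 = 3/8, M_2 = 0.

0.3750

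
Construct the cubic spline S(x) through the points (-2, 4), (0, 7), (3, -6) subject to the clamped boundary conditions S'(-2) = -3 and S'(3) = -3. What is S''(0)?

Put M_i = S'' at the i-th knot. Here h = (2, 3) and Δ = (3/2, -13/3), so the interior equations h_(i-1)·M_(i-1) + 2(h_(i-1)+h_i)·M_i + h_i·M_(i+1) = 6(Δ_i − Δ_(i-1)) read
  2·M_0 + 10·M_1 + 3·M_2 = 6(Δ_1 - Δ_0) = -35
Clamped end conditions give two more equations: 2h_0·M_0 + h_0·M_1 = 6(Δ_0 - S'(-2)) = 27 and h_1·M_1 + 2h_1·M_2 = 6(S'(3) - Δ_1) = 8.
Solving the tridiagonal system: M_0 = 41/4, M_1 = -7, M_2 = 29/6.

-7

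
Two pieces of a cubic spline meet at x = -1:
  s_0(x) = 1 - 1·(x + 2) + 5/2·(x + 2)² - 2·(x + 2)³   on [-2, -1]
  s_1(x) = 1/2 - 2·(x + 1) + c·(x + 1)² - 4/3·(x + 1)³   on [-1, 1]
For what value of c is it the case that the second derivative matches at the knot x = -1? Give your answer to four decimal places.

-3.5000

s_0''(x) = 5 - 12·(x + 2), so s_0''(-1) = -7. On the right, s_1''(-1) = 2c, so c = -7/2.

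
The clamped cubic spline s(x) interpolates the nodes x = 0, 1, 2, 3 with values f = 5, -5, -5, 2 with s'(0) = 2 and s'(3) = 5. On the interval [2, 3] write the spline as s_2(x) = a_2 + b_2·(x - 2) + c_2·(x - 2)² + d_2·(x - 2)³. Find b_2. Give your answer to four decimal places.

6.4000

Write σ_i for s''(x_i). With h_i = 1, 1, 1 and divided differences Δ_i = -10, 0, 7, the continuity of s' gives the tridiagonal system
  1·σ_0 + 4·σ_1 + 1·σ_2 = 6(Δ_1 - Δ_0) = 60
  1·σ_1 + 4·σ_2 + 1·σ_3 = 6(Δ_2 - Δ_1) = 42
Clamped end conditions give two more equations: 2h_0·σ_0 + h_0·σ_1 = 6(Δ_0 - s'(0)) = -72 and h_2·σ_2 + 2h_2·σ_3 = 6(s'(3) - Δ_2) = -12.
Solving: σ_0 = -244/5, σ_1 = 128/5, σ_2 = 32/5, σ_3 = -46/5.
On [2, 3], with s_2(x) = a_2 + b_2·(x - 2) + c_2·(x - 2)² + d_2·(x - 2)³: c_2 = σ_2/2 = 16/5, d_2 = (σ_3 - σ_2)/(6h_2) = -13/5, b_2 = Δ_2 - h_2(2σ_2 + σ_3)/6 = 32/5.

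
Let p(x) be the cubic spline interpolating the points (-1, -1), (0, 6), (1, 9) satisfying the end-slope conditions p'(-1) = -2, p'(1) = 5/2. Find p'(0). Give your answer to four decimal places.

7.3750

Write M_i for p''(x_i). With h_i = 1, 1 and divided differences Δ_i = 7, 3, the continuity of p' gives the tridiagonal system
  1·M_0 + 4·M_1 + 1·M_2 = 6(Δ_1 - Δ_0) = -24
Clamped end conditions give two more equations: 2h_0·M_0 + h_0·M_1 = 6(Δ_0 - p'(-1)) = 54 and h_1·M_1 + 2h_1·M_2 = 6(p'(1) - Δ_1) = -3.
Forward elimination and back-substitution give M_0 = 141/4, M_1 = -33/2, M_2 = 27/4.
On [0, 1], p'(x) = b_1 + 2c_1·x + 3d_1·x² with b_1 = Δ_1 - h_1(2M_1 + M_2)/6 = 59/8, c_1 = M_1/2 = -33/4, d_1 = (M_2 - M_1)/(6h_1) = 31/8. So p'(0) = 59/8.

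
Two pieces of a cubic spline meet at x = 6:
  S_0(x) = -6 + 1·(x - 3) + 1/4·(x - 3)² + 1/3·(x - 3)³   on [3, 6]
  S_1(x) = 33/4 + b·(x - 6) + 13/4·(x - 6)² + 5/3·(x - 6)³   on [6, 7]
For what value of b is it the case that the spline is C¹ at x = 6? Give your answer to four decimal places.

11.5000

S_0'(x) = 1 + 1/2·(x - 3) + 1·(x - 3)², so S_0'(6) = 23/2. On the right, S_1'(6) = b, so b = 23/2.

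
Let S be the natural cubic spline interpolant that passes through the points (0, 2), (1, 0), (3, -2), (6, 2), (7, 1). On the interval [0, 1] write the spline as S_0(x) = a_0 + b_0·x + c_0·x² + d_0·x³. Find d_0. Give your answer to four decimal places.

0.0499

Write σ_i for S''(x_i). With h_i = 1, 2, 3, 1 and divided differences Δ_i = -2, -1, 4/3, -1, the continuity of S' gives the tridiagonal system
  1·σ_0 + 6·σ_1 + 2·σ_2 = 6(Δ_1 - Δ_0) = 6
  2·σ_1 + 10·σ_2 + 3·σ_3 = 6(Δ_2 - Δ_1) = 14
  3·σ_2 + 8·σ_3 + 1·σ_4 = 6(Δ_3 - Δ_2) = -14
Natural end conditions: σ_0 = σ_4 = 0.
Solving: σ_0 = 0, σ_1 = 59/197, σ_2 = 414/197, σ_3 = -500/197, σ_4 = 0.
On [0, 1], with S_0(x) = a_0 + b_0·x + c_0·x² + d_0·x³: c_0 = σ_0/2 = 0, d_0 = (σ_1 - σ_0)/(6h_0) = 59/1182, b_0 = Δ_0 - h_0(2σ_0 + σ_1)/6 = -2423/1182.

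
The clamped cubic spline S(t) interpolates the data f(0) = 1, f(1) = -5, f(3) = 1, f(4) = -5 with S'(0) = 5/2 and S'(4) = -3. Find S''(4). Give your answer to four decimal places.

With m_i denoting the second derivative at x_i, h_i = 1, 2, 1, and Δ_i = (y_(i+1) − y_i)/h_i = -6, 3, -6:
  1·m_0 + 6·m_1 + 2·m_2 = 6(Δ_1 - Δ_0) = 54
  2·m_1 + 6·m_2 + 1·m_3 = 6(Δ_2 - Δ_1) = -54
Clamped end conditions give two more equations: 2h_0·m_0 + h_0·m_1 = 6(Δ_0 - S'(0)) = -51 and h_2·m_2 + 2h_2·m_3 = 6(S'(4) - Δ_2) = 18.
Solving the tridiagonal system: m_0 = -1268/35, m_1 = 751/35, m_2 = -674/35, m_3 = 652/35.

18.6286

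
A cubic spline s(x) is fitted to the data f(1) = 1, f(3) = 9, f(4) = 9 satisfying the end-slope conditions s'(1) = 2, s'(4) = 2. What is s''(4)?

Write M_i for s''(x_i). With h_i = 2, 1 and divided differences Δ_i = 4, 0, the continuity of s' gives the tridiagonal system
  2·M_0 + 6·M_1 + 1·M_2 = 6(Δ_1 - Δ_0) = -24
Clamped end conditions give two more equations: 2h_0·M_0 + h_0·M_1 = 6(Δ_0 - s'(1)) = 12 and h_1·M_1 + 2h_1·M_2 = 6(s'(4) - Δ_1) = 12.
Hence M_0 = 7, M_1 = -8, M_2 = 10.

10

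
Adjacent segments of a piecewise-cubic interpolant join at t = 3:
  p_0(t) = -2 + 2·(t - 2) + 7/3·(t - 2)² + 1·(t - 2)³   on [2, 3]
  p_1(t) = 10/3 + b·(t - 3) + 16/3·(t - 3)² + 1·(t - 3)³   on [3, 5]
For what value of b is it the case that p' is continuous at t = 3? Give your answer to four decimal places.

p_0'(t) = 2 + 14/3·(t - 2) + 3·(t - 2)², so p_0'(3) = 29/3. On the right, p_1'(3) = b, so b = 29/3.

9.6667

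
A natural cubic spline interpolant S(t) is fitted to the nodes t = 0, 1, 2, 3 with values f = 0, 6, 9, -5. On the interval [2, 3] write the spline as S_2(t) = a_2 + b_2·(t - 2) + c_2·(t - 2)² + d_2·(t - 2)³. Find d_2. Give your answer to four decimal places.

Let σ_i = S''(x_i). Step sizes h_i = 1, 1, 1; slopes of the chords Δ_i = (y_(i+1) - y_i)/h_i = 6, 3, -14.
  1·σ_0 + 4·σ_1 + 1·σ_2 = 6(Δ_1 - Δ_0) = -18
  1·σ_1 + 4·σ_2 + 1·σ_3 = 6(Δ_2 - Δ_1) = -102
Natural end conditions: σ_0 = σ_3 = 0.
Hence σ_0 = 0, σ_1 = 2, σ_2 = -26, σ_3 = 0.
On [2, 3], with S_2(t) = a_2 + b_2·(t - 2) + c_2·(t - 2)² + d_2·(t - 2)³: c_2 = σ_2/2 = -13, d_2 = (σ_3 - σ_2)/(6h_2) = 13/3, b_2 = Δ_2 - h_2(2σ_2 + σ_3)/6 = -16/3.

4.3333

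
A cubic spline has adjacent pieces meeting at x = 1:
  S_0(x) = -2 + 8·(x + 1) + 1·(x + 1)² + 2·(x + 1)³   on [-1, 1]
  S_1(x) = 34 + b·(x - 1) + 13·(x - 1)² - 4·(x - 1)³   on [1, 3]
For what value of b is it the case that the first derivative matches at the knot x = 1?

S_0'(x) = 8 + 2·(x + 1) + 6·(x + 1)², so S_0'(1) = 36. On the right, S_1'(1) = b, so b = 36.

36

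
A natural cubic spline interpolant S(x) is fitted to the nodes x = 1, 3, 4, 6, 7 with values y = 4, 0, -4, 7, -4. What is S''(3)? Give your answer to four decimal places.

Put m_i = S'' at the i-th knot. Here h = (2, 1, 2, 1) and Δ = (-2, -4, 11/2, -11), so the interior equations h_(i-1)·m_(i-1) + 2(h_(i-1)+h_i)·m_i + h_i·m_(i+1) = 6(Δ_i − Δ_(i-1)) read
  2·m_0 + 6·m_1 + 1·m_2 = 6(Δ_1 - Δ_0) = -12
  1·m_1 + 6·m_2 + 2·m_3 = 6(Δ_2 - Δ_1) = 57
  2·m_2 + 6·m_3 + 1·m_4 = 6(Δ_3 - Δ_2) = -99
Natural end conditions: m_0 = m_4 = 0.
Solving: m_0 = 0, m_1 = -154/31, m_2 = 552/31, m_3 = -1391/62, m_4 = 0.

-4.9677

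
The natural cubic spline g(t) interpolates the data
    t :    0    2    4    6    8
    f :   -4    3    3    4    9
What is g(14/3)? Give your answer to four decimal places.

Write M_i for g''(x_i). With h_i = 2, 2, 2, 2 and divided differences Δ_i = 7/2, 0, 1/2, 5/2, the continuity of g' gives the tridiagonal system
  2·M_0 + 8·M_1 + 2·M_2 = 6(Δ_1 - Δ_0) = -21
  2·M_1 + 8·M_2 + 2·M_3 = 6(Δ_2 - Δ_1) = 3
  2·M_2 + 8·M_3 + 2·M_4 = 6(Δ_3 - Δ_2) = 12
Natural end conditions: M_0 = M_4 = 0.
Solving: M_0 = 0, M_1 = -45/16, M_2 = 3/4, M_3 = 21/16, M_4 = 0.
On [4, 6], g(t) = 3 - 7/16·(t - 4) + 3/8·(t - 4)² + 3/64·(t - 4)³.
With (t - 4) = 2/3: g(14/3) = 26/9.

2.8889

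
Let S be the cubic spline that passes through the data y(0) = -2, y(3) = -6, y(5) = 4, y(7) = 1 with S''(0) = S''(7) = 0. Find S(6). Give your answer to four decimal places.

Put M_i = S'' at the i-th knot. Here h = (3, 2, 2) and Δ = (-4/3, 5, -3/2), so the interior equations h_(i-1)·M_(i-1) + 2(h_(i-1)+h_i)·M_i + h_i·M_(i+1) = 6(Δ_i − Δ_(i-1)) read
  3·M_0 + 10·M_1 + 2·M_2 = 6(Δ_1 - Δ_0) = 38
  2·M_1 + 8·M_2 + 2·M_3 = 6(Δ_2 - Δ_1) = -39
Natural end conditions: M_0 = M_3 = 0.
Forward elimination and back-substitution give M_0 = 0, M_1 = 191/38, M_2 = -233/38, M_3 = 0.
On [5, 7], S(t) = 4 + 295/114·(t - 5) - 233/76·(t - 5)² + 233/456·(t - 5)³.
With (t - 5) = 1: S(6) = 613/152.

4.0329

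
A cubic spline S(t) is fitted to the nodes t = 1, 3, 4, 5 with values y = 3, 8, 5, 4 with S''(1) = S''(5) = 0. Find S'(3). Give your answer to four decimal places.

-1.6739

Put M_i = S'' at the i-th knot. Here h = (2, 1, 1) and Δ = (5/2, -3, -1), so the interior equations h_(i-1)·M_(i-1) + 2(h_(i-1)+h_i)·M_i + h_i·M_(i+1) = 6(Δ_i − Δ_(i-1)) read
  2·M_0 + 6·M_1 + 1·M_2 = 6(Δ_1 - Δ_0) = -33
  1·M_1 + 4·M_2 + 1·M_3 = 6(Δ_2 - Δ_1) = 12
Natural end conditions: M_0 = M_3 = 0.
Solving the tridiagonal system: M_0 = 0, M_1 = -144/23, M_2 = 105/23, M_3 = 0.
On [3, 4], S'(t) = b_1 + 2c_1·(t - 3) + 3d_1·(t - 3)² with b_1 = Δ_1 - h_1(2M_1 + M_2)/6 = -77/46, c_1 = M_1/2 = -72/23, d_1 = (M_2 - M_1)/(6h_1) = 83/46. So S'(3) = -77/46.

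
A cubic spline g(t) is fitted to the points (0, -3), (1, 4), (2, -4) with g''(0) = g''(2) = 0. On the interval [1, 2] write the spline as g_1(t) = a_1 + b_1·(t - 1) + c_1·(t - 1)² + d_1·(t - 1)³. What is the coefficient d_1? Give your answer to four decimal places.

Put m_i = g'' at the i-th knot. Here h = (1, 1) and Δ = (7, -8), so the interior equations h_(i-1)·m_(i-1) + 2(h_(i-1)+h_i)·m_i + h_i·m_(i+1) = 6(Δ_i − Δ_(i-1)) read
  1·m_0 + 4·m_1 + 1·m_2 = 6(Δ_1 - Δ_0) = -90
Natural end conditions: m_0 = m_2 = 0.
Solving the tridiagonal system: m_0 = 0, m_1 = -45/2, m_2 = 0.
On [1, 2], with g_1(t) = a_1 + b_1·(t - 1) + c_1·(t - 1)² + d_1·(t - 1)³: c_1 = m_1/2 = -45/4, d_1 = (m_2 - m_1)/(6h_1) = 15/4, b_1 = Δ_1 - h_1(2m_1 + m_2)/6 = -1/2.

3.7500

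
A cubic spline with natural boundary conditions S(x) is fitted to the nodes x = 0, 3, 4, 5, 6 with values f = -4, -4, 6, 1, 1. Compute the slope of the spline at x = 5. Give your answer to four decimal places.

With σ_i denoting the second derivative at x_i, h_i = 3, 1, 1, 1, and Δ_i = (y_(i+1) − y_i)/h_i = 0, 10, -5, 0:
  3·σ_0 + 8·σ_1 + 1·σ_2 = 6(Δ_1 - Δ_0) = 60
  1·σ_1 + 4·σ_2 + 1·σ_3 = 6(Δ_2 - Δ_1) = -90
  1·σ_2 + 4·σ_3 + 1·σ_4 = 6(Δ_3 - Δ_2) = 30
Natural end conditions: σ_0 = σ_4 = 0.
Solving the tridiagonal system: σ_0 = 0, σ_1 = 645/58, σ_2 = -840/29, σ_3 = 855/58, σ_4 = 0.
On [5, 6], S'(x) = b_3 + 2c_3·(x - 5) + 3d_3·(x - 5)² with b_3 = Δ_3 - h_3(2σ_3 + σ_4)/6 = -285/58, c_3 = σ_3/2 = 855/116, d_3 = (σ_4 - σ_3)/(6h_3) = -285/116. So S'(5) = -285/58.

-4.9138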